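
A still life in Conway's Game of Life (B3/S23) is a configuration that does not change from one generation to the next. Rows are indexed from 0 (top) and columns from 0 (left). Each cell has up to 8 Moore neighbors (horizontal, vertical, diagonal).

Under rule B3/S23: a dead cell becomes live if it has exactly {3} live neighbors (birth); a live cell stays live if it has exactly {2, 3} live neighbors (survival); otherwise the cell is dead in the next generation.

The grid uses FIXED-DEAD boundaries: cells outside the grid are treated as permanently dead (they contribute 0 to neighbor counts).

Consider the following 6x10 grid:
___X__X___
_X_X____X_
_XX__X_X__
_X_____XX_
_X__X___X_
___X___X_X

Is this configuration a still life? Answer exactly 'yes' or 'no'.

Compute generation 1 and compare to generation 0 (given above):
Generation 1:
__X_______
_X_XX_XX__
XX____XX__
XX____XXX_
__X______X
________X_
Cell (0,2) differs: gen0=0 vs gen1=1 -> NOT a still life.

Answer: no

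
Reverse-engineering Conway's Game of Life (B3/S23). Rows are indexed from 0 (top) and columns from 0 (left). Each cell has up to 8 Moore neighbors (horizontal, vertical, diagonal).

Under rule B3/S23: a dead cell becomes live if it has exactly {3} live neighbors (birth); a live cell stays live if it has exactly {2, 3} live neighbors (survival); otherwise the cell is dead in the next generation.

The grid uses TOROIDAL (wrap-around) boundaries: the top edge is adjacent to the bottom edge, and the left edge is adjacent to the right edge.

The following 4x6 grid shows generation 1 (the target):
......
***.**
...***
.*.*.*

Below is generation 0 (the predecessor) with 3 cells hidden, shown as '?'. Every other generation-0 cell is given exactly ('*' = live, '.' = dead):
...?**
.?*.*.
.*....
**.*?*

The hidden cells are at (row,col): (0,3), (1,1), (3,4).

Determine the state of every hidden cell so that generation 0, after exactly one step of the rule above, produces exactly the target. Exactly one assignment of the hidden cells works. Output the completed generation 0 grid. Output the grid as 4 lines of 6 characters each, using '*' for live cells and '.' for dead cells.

Hidden generation-0 cells (in order): (0,3), (1,1), (3,4).
A hidden cell only influences target cells in its own 3x3 neighborhood. Try each of the 2^3 = 8 assignments, step the completed generation 0 forward once under B3/S23, and compare with the target:
  (0,3)=. (1,1)=. (3,4)=. -> step gives (0,1)='*' but target has '.' -> reject
  (0,3)=. (1,1)=. (3,4)=* -> step gives (0,1)='*' but target has '.' -> reject
  (0,3)=. (1,1)=* (3,4)=. -> step gives (1,3)='*' but target has '.' -> reject
  (0,3)=. (1,1)=* (3,4)=* -> step gives (1,3)='*' but target has '.' -> reject
  (0,3)=* (1,1)=. (3,4)=. -> step gives (0,1)='*' but target has '.' -> reject
  (0,3)=* (1,1)=. (3,4)=* -> step gives (0,1)='*' but target has '.' -> reject
  (0,3)=* (1,1)=* (3,4)=. -> step reproduces the target at every cell -> ACCEPT
  (0,3)=* (1,1)=* (3,4)=* -> step gives (2,3)='.' but target has '*' -> reject
Unique solution: (0,3)=live, (1,1)=live, (3,4)=dead.
Check: live-neighbor counts of every cell in the completed generation 0:
545454
323433
545333
424253
Applying B3/S23 to generation 0 with these counts gives:
......
***.**
...***
.*.*.*
which matches the target exactly.

Answer: ...***
.**.*.
.*....
**.*.*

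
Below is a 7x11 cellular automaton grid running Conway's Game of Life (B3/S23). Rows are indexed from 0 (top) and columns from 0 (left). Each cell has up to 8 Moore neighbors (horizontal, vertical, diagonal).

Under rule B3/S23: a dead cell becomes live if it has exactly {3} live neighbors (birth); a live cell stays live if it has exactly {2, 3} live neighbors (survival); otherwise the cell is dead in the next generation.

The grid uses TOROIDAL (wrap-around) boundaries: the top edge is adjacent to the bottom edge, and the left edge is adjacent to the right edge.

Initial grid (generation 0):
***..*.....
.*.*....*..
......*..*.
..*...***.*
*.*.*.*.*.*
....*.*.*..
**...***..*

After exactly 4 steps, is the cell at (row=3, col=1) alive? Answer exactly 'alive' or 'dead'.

Answer: dead

Derivation:
Simulating step by step:
Generation 0 (given above): 29 live cells
Generation 1: 27 live cells
....**.*..*
**.........
..*...*..*.
**.*..*.*.*
**....*.*.*
...**...*..
..*.*..*..*
Generation 2: 34 live cells
.*.****...*
**...**...*
..*....*.*.
.....**.*..
.*.***..*.*
.*****..*.*
......****.
Generation 3: 28 live cells
.**.*...*.*
.*.*...*.**
**.....****
..**.**.*..
.*......*..
.*........*
.*......*.*
Generation 4: 21 live cells
.*.*...**.*
...*...*...
.*.**......
..*...*...*
**.....*.*.
.**........
.*........*

Cell (3,1) at generation 4: 0 -> dead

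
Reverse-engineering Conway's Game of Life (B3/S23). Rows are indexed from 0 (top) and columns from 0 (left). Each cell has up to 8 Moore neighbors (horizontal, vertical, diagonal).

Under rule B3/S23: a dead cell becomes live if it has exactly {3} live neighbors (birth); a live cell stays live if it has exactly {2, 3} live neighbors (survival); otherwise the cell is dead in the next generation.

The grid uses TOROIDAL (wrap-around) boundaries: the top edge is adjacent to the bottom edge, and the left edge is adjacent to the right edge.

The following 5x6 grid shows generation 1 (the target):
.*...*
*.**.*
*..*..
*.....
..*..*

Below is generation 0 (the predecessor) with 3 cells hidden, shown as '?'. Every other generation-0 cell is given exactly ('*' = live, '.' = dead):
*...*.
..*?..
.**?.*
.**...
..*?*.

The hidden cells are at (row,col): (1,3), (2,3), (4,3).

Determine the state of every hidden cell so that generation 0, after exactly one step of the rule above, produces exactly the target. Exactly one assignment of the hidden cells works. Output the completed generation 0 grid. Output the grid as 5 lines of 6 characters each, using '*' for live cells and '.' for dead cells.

Hidden generation-0 cells (in order): (1,3), (2,3), (4,3).
A hidden cell only influences target cells in its own 3x3 neighborhood. Try each of the 2^3 = 8 assignments, step the completed generation 0 forward once under B3/S23, and compare with the target:
  (1,3)=. (2,3)=. (4,3)=. -> step reproduces the target at every cell -> ACCEPT
  (1,3)=. (2,3)=. (4,3)=* -> step gives (0,2)='*' but target has '.' -> reject
  (1,3)=. (2,3)=* (4,3)=. -> step gives (1,3)='.' but target has '*' -> reject
  (1,3)=. (2,3)=* (4,3)=* -> step gives (0,2)='*' but target has '.' -> reject
  (1,3)=* (2,3)=. (4,3)=. -> step gives (0,2)='*' but target has '.' -> reject
  (1,3)=* (2,3)=. (4,3)=* -> step gives (0,4)='*' but target has '.' -> reject
  (1,3)=* (2,3)=* (4,3)=. -> step gives (0,2)='*' but target has '.' -> reject
  (1,3)=* (2,3)=* (4,3)=* -> step gives (0,4)='*' but target has '.' -> reject
Unique solution: (1,3)=dead, (2,3)=dead, (4,3)=dead.
Check: live-neighbor counts of every cell in the completed generation 0:
032413
342323
344310
344422
242413
Applying B3/S23 to generation 0 with these counts gives:
.*...*
*.**.*
*..*..
*.....
..*..*
which matches the target exactly.

Answer: *...*.
..*...
.**..*
.**...
..*.*.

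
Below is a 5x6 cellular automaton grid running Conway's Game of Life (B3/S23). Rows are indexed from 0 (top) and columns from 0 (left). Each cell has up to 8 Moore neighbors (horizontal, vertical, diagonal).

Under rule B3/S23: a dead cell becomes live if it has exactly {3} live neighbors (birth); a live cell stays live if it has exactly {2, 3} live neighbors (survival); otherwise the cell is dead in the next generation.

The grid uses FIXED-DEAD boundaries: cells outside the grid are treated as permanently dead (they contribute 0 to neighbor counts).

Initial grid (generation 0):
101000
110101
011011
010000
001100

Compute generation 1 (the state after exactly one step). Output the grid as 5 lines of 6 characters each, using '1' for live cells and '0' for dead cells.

Simulating step by step:
Generation 0 (given above): 13 live cells
Generation 1: 11 live cells
(generation 1 grid is the final answer)

Answer: 101000
100101
000111
010010
001000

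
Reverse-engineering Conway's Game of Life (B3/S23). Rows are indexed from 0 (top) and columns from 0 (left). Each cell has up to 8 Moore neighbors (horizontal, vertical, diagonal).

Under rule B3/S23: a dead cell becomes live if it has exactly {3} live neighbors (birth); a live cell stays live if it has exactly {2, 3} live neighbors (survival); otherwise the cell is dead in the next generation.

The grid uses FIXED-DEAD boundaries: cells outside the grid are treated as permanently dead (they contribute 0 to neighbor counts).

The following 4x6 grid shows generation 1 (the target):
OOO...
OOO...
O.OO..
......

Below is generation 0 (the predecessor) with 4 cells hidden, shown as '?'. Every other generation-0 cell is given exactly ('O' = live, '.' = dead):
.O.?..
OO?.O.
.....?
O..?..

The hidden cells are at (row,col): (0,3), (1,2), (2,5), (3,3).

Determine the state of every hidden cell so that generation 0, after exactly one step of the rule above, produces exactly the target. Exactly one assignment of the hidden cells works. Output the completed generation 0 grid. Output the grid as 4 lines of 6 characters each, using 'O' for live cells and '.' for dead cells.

Hidden generation-0 cells (in order): (0,3), (1,2), (2,5), (3,3).
A hidden cell only influences target cells in its own 3x3 neighborhood. Try each of the 2^4 = 16 assignments, step the completed generation 0 forward once under B3/S23, and compare with the target:
  (0,3)=. (1,2)=. (2,5)=. (3,3)=. -> step gives (0,2)='.' but target has 'O' -> reject
  (0,3)=. (1,2)=. (2,5)=. (3,3)=O -> step gives (0,2)='.' but target has 'O' -> reject
  (0,3)=. (1,2)=. (2,5)=O (3,3)=. -> step gives (0,2)='.' but target has 'O' -> reject
  (0,3)=. (1,2)=. (2,5)=O (3,3)=O -> step gives (0,2)='.' but target has 'O' -> reject
  (0,3)=. (1,2)=O (2,5)=. (3,3)=. -> step gives (2,2)='.' but target has 'O' -> reject
  (0,3)=. (1,2)=O (2,5)=. (3,3)=O -> step reproduces the target at every cell -> ACCEPT
  (0,3)=. (1,2)=O (2,5)=O (3,3)=. -> step gives (2,2)='.' but target has 'O' -> reject
  (0,3)=. (1,2)=O (2,5)=O (3,3)=O -> step gives (2,4)='O' but target has '.' -> reject
  (0,3)=O (1,2)=. (2,5)=. (3,3)=. -> step gives (2,1)='O' but target has '.' -> reject
  (0,3)=O (1,2)=. (2,5)=. (3,3)=O -> step gives (2,1)='O' but target has '.' -> reject
  (0,3)=O (1,2)=. (2,5)=O (3,3)=. -> step gives (1,4)='O' but target has '.' -> reject
  (0,3)=O (1,2)=. (2,5)=O (3,3)=O -> step gives (1,4)='O' but target has '.' -> reject
  (0,3)=O (1,2)=O (2,5)=. (3,3)=. -> step gives (0,2)='.' but target has 'O' -> reject
  (0,3)=O (1,2)=O (2,5)=. (3,3)=O -> step gives (0,2)='.' but target has 'O' -> reject
  (0,3)=O (1,2)=O (2,5)=O (3,3)=. -> step gives (0,2)='.' but target has 'O' -> reject
  (0,3)=O (1,2)=O (2,5)=O (3,3)=O -> step gives (0,2)='.' but target has 'O' -> reject
Unique solution: (0,3)=dead, (1,2)=live, (2,5)=dead, (3,3)=live.
Check: live-neighbor counts of every cell in the completed generation 0:
333211
232201
343321
011010
Applying B3/S23 to generation 0 with these counts gives:
OOO...
OOO...
O.OO..
......
which matches the target exactly.

Answer: .O....
OOO.O.
......
O..O..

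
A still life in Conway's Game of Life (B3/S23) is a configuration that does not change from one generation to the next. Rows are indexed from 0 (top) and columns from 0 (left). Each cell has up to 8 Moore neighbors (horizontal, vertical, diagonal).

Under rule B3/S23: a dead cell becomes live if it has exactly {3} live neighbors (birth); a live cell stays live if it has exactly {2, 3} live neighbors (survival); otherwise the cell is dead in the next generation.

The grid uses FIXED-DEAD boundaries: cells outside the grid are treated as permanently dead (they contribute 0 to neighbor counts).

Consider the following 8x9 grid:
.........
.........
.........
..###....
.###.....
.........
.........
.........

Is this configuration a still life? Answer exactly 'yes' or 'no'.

Answer: no

Derivation:
Compute generation 1 and compare to generation 0 (given above):
Generation 1:
.........
.........
...#.....
.#..#....
.#..#....
..#......
.........
.........
Cell (2,3) differs: gen0=0 vs gen1=1 -> NOT a still life.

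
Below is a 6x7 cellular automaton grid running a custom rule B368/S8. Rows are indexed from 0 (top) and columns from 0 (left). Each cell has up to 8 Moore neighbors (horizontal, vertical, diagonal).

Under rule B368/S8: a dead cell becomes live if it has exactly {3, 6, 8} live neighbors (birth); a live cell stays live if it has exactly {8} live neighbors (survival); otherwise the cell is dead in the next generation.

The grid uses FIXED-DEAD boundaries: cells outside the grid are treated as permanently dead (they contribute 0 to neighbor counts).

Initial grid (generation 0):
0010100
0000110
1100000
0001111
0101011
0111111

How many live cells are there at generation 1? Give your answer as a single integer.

Answer: 10

Derivation:
Simulating step by step:
Generation 0 (given above): 20 live cells
Generation 1: 10 live cells
0001010
0101000
0001001
1100000
0010100
0000000
Population at generation 1: 10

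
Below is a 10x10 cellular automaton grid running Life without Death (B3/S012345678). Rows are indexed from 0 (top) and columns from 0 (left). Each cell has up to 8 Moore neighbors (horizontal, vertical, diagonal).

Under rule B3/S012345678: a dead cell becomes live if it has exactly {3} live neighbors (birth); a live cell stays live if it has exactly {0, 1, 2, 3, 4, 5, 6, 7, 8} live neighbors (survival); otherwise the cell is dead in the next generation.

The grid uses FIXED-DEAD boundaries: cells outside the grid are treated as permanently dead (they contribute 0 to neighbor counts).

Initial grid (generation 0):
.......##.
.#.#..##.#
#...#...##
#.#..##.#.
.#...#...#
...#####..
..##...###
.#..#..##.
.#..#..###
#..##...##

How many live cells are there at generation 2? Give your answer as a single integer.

Simulating step by step:
Generation 0 (given above): 43 live cells
Generation 1: 57 live cells
......###.
.#.#..##.#
#.###...##
#.#.#####.
.###.#..##
...#####.#
..##...###
.#..#.###.
###.##.###
#..##..###
Generation 2: 64 live cells
......###.
.#.#####.#
#.###...##
#.#.#####.
.###.#..##
.#.#####.#
..##...###
##..#.###.
###.##.###
#.########
Population at generation 2: 64

Answer: 64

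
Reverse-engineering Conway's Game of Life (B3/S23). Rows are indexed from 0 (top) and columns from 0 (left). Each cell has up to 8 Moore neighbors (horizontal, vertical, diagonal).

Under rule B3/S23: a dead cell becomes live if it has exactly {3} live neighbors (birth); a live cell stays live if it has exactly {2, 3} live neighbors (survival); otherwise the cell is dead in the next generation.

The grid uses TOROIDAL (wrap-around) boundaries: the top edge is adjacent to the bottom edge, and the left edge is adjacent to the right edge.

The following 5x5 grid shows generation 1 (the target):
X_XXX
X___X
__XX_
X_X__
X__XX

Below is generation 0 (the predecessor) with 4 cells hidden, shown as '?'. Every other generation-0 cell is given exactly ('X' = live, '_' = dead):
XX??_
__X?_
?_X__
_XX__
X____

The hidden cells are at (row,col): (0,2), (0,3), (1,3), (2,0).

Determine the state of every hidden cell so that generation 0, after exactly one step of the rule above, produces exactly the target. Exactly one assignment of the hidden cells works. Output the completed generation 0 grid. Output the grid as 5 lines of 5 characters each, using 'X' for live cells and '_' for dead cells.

Answer: XXXX_
__X__
X_X__
_XX__
X____

Derivation:
Hidden generation-0 cells (in order): (0,2), (0,3), (1,3), (2,0).
A hidden cell only influences target cells in its own 3x3 neighborhood. Try each of the 2^4 = 16 assignments, step the completed generation 0 forward once under B3/S23, and compare with the target:
  (0,2)=_ (0,3)=_ (1,3)=_ (2,0)=_ -> step gives (0,1)='X' but target has '_' -> reject
  (0,2)=_ (0,3)=_ (1,3)=_ (2,0)=X -> step gives (0,1)='X' but target has '_' -> reject
  (0,2)=_ (0,3)=_ (1,3)=X (2,0)=_ -> step gives (0,1)='X' but target has '_' -> reject
  (0,2)=_ (0,3)=_ (1,3)=X (2,0)=X -> step gives (0,1)='X' but target has '_' -> reject
  (0,2)=_ (0,3)=X (1,3)=_ (2,0)=_ -> step gives (0,1)='X' but target has '_' -> reject
  (0,2)=_ (0,3)=X (1,3)=_ (2,0)=X -> step gives (0,1)='X' but target has '_' -> reject
  (0,2)=_ (0,3)=X (1,3)=X (2,0)=_ -> step gives (0,1)='X' but target has '_' -> reject
  (0,2)=_ (0,3)=X (1,3)=X (2,0)=X -> step gives (0,1)='X' but target has '_' -> reject
  (0,2)=X (0,3)=_ (1,3)=_ (2,0)=_ -> step gives (0,3)='_' but target has 'X' -> reject
  (0,2)=X (0,3)=_ (1,3)=_ (2,0)=X -> step gives (0,3)='_' but target has 'X' -> reject
  (0,2)=X (0,3)=_ (1,3)=X (2,0)=_ -> step gives (1,0)='_' but target has 'X' -> reject
  (0,2)=X (0,3)=_ (1,3)=X (2,0)=X -> step gives (1,3)='X' but target has '_' -> reject
  (0,2)=X (0,3)=X (1,3)=_ (2,0)=_ -> step gives (1,0)='_' but target has 'X' -> reject
  (0,2)=X (0,3)=X (1,3)=_ (2,0)=X -> step reproduces the target at every cell -> ACCEPT
  (0,2)=X (0,3)=X (1,3)=X (2,0)=_ -> step gives (0,2)='_' but target has 'X' -> reject
  (0,2)=X (0,3)=X (1,3)=X (2,0)=X -> step gives (0,2)='_' but target has 'X' -> reject
Unique solution: (0,2)=live, (0,3)=live, (1,3)=dead, (2,0)=live.
Check: live-neighbor counts of every cell in the completed generation 0:
24323
36443
15331
34222
36533
Applying B3/S23 to generation 0 with these counts gives:
X_XXX
X___X
__XX_
X_X__
X__XX
which matches the target exactly.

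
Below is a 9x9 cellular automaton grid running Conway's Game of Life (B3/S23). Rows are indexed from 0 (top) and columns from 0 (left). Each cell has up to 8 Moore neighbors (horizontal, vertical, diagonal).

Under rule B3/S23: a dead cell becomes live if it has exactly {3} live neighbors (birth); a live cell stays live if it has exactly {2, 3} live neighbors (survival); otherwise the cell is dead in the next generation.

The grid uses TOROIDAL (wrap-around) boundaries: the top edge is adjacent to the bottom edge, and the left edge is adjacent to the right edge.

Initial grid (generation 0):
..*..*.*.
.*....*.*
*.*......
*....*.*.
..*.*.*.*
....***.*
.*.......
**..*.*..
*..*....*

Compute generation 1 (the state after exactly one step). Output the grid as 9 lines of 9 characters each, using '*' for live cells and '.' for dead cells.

Simulating step by step:
Generation 0 (given above): 27 live cells
Generation 1: 41 live cells
(generation 1 grid is the final answer)

Answer: .**...**.
***...***
*.....**.
*..*.***.
*..**...*
*..**.*..
.*..*.**.
.**.....*
*.*******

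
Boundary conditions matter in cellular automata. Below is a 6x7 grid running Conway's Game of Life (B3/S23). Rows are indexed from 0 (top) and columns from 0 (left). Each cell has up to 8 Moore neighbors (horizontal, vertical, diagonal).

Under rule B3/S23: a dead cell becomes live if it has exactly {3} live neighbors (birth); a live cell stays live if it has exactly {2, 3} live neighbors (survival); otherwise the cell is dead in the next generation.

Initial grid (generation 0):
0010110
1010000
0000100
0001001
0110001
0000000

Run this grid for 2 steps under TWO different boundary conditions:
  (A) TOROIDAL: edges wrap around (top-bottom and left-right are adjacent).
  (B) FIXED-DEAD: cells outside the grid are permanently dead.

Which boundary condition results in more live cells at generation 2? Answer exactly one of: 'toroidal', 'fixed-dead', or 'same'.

Under TOROIDAL boundary, generation 2:
1101010
0001100
0101011
0011101
1000000
1001100
Population = 18

Under FIXED-DEAD boundary, generation 2:
0010100
0001100
0001010
0011100
0011000
0000000
Population = 11

Comparison: toroidal=18, fixed-dead=11 -> toroidal

Answer: toroidal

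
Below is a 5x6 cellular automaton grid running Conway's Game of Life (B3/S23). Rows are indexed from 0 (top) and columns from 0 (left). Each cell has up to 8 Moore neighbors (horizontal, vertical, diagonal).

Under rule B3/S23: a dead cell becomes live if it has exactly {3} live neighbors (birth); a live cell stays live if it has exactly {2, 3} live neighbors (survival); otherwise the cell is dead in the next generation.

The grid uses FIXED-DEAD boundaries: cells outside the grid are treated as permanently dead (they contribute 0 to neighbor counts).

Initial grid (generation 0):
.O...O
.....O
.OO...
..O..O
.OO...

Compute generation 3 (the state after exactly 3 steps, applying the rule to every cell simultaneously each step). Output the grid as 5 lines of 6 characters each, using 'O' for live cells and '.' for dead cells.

Simulating step by step:
Generation 0 (given above): 9 live cells
Generation 1: 7 live cells
......
.OO...
.OO...
...O..
.OO...
Generation 2: 6 live cells
......
.OO...
.O.O..
...O..
..O...
Generation 3: 5 live cells
(generation 3 grid is the final answer)

Answer: ......
.OO...
.O.O..
...O..
......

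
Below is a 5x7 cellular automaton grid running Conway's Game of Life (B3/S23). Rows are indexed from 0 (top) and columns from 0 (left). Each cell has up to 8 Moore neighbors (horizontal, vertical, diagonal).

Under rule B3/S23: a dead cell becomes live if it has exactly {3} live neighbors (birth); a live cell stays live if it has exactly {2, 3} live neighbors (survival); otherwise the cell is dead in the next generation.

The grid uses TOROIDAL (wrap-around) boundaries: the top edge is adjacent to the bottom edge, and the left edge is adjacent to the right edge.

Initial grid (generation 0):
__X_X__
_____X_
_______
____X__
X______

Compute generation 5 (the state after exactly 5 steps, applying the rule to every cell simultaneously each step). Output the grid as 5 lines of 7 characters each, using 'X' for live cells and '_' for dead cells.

Simulating step by step:
Generation 0 (given above): 5 live cells
Generation 1: 1 live cells
_______
_______
_______
_______
___X___
Generation 2: 0 live cells
_______
_______
_______
_______
_______
Generation 3: 0 live cells
_______
_______
_______
_______
_______
Generation 4: 0 live cells
_______
_______
_______
_______
_______
Generation 5: 0 live cells
(generation 5 grid is the final answer)

Answer: _______
_______
_______
_______
_______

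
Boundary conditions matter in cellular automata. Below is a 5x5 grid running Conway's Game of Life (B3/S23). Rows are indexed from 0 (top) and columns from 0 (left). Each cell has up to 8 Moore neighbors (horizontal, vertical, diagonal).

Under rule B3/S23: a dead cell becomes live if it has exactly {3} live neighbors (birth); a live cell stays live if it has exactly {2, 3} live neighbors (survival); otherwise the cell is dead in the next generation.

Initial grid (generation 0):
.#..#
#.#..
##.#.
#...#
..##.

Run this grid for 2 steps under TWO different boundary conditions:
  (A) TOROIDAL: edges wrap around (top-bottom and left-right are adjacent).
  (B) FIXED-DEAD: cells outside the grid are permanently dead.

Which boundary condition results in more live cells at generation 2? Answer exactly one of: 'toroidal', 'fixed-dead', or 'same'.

Answer: same

Derivation:
Under TOROIDAL boundary, generation 2:
#...#
#....
.####
....#
..##.
Population = 10

Under FIXED-DEAD boundary, generation 2:
.##..
#..#.
#.#.#
.##.#
.....
Population = 10

Comparison: toroidal=10, fixed-dead=10 -> same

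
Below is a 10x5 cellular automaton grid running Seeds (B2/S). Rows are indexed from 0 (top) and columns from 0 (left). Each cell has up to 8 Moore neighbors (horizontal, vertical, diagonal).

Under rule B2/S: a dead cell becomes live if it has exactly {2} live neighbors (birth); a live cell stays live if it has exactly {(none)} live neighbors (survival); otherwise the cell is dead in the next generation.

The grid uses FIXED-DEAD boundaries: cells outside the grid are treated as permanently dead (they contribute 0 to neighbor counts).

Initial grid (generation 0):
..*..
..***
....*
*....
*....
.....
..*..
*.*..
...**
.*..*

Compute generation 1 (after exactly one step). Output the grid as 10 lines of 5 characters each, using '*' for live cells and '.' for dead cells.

Simulating step by step:
Generation 0 (given above): 14 live cells
Generation 1: 12 live cells
(generation 1 grid is the final answer)

Answer: .*..*
.*...
.**..
.*...
.*...
.*...
...*.
....*
*....
..*..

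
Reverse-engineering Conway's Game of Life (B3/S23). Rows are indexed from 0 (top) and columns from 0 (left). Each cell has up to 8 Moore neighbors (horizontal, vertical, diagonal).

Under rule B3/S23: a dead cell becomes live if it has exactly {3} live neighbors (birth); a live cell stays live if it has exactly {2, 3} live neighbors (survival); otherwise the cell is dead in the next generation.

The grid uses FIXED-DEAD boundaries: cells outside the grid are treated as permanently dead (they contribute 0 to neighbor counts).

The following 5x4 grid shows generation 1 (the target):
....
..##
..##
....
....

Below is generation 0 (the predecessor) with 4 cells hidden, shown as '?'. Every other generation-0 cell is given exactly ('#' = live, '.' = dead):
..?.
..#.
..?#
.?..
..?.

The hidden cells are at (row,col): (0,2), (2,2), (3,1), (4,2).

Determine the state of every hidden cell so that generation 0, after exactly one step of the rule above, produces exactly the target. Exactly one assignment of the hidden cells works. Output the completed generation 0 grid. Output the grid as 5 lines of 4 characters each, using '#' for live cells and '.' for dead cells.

Hidden generation-0 cells (in order): (0,2), (2,2), (3,1), (4,2).
A hidden cell only influences target cells in its own 3x3 neighborhood. Try each of the 2^4 = 16 assignments, step the completed generation 0 forward once under B3/S23, and compare with the target:
  (0,2)=. (2,2)=. (3,1)=. (4,2)=. -> step gives (1,2)='.' but target has '#' -> reject
  (0,2)=. (2,2)=. (3,1)=. (4,2)=# -> step gives (1,2)='.' but target has '#' -> reject
  (0,2)=. (2,2)=. (3,1)=# (4,2)=. -> step gives (1,2)='.' but target has '#' -> reject
  (0,2)=. (2,2)=. (3,1)=# (4,2)=# -> step gives (1,2)='.' but target has '#' -> reject
  (0,2)=. (2,2)=# (3,1)=. (4,2)=. -> step reproduces the target at every cell -> ACCEPT
  (0,2)=. (2,2)=# (3,1)=. (4,2)=# -> step gives (3,2)='#' but target has '.' -> reject
  (0,2)=. (2,2)=# (3,1)=# (4,2)=. -> step gives (2,1)='#' but target has '.' -> reject
  (0,2)=. (2,2)=# (3,1)=# (4,2)=# -> step gives (2,1)='#' but target has '.' -> reject
  (0,2)=# (2,2)=. (3,1)=. (4,2)=. -> step gives (2,2)='.' but target has '#' -> reject
  (0,2)=# (2,2)=. (3,1)=. (4,2)=# -> step gives (2,2)='.' but target has '#' -> reject
  (0,2)=# (2,2)=. (3,1)=# (4,2)=. -> step gives (2,3)='.' but target has '#' -> reject
  (0,2)=# (2,2)=. (3,1)=# (4,2)=# -> step gives (2,3)='.' but target has '#' -> reject
  (0,2)=# (2,2)=# (3,1)=. (4,2)=. -> step gives (1,1)='#' but target has '.' -> reject
  (0,2)=# (2,2)=# (3,1)=. (4,2)=# -> step gives (1,1)='#' but target has '.' -> reject
  (0,2)=# (2,2)=# (3,1)=# (4,2)=. -> step gives (1,1)='#' but target has '.' -> reject
  (0,2)=# (2,2)=# (3,1)=# (4,2)=# -> step gives (1,1)='#' but target has '.' -> reject
Unique solution: (0,2)=dead, (2,2)=live, (3,1)=dead, (4,2)=dead.
Check: live-neighbor counts of every cell in the completed generation 0:
0111
0223
0222
0122
0000
Applying B3/S23 to generation 0 with these counts gives:
....
..##
..##
....
....
which matches the target exactly.

Answer: ....
..#.
..##
....
....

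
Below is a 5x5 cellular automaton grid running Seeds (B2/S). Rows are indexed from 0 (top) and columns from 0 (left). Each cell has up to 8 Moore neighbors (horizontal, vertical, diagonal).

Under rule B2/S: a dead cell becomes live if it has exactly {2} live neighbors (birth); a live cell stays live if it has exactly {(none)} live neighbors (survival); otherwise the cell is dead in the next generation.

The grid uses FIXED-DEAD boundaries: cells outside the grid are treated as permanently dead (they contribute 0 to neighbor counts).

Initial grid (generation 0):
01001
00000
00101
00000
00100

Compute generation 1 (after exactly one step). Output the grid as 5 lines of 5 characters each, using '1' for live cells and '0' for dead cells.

Answer: 00000
01101
00010
01100
00000

Derivation:
Simulating step by step:
Generation 0 (given above): 5 live cells
Generation 1: 6 live cells
(generation 1 grid is the final answer)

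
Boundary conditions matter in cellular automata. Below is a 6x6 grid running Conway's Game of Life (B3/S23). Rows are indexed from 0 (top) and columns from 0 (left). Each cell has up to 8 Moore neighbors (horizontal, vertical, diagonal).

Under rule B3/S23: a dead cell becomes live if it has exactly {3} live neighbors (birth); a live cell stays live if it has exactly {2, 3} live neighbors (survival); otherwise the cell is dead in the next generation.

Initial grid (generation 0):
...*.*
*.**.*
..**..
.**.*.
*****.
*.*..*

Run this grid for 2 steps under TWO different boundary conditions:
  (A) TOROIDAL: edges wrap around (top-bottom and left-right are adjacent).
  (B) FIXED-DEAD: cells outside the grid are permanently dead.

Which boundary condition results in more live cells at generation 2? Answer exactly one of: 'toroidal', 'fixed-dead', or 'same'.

Answer: fixed-dead

Derivation:
Under TOROIDAL boundary, generation 2:
*.....
.*..**
......
*...*.
....*.
......
Population = 7

Under FIXED-DEAD boundary, generation 2:
..*...
..*...
......
....**
*...**
.*.***
Population = 11

Comparison: toroidal=7, fixed-dead=11 -> fixed-dead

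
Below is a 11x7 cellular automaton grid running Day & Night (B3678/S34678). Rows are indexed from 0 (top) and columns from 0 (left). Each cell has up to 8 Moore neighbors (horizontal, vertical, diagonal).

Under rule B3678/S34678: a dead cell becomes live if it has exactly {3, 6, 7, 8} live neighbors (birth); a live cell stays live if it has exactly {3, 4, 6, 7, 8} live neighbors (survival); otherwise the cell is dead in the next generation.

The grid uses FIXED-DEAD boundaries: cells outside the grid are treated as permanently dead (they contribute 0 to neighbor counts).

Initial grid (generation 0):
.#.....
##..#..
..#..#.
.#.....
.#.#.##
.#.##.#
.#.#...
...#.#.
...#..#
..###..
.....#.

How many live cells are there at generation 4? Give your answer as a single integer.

Answer: 18

Derivation:
Simulating step by step:
Generation 0 (given above): 25 live cells
Generation 1: 22 live cells
#......
.##....
#......
....###
#....#.
#.###..
...#.#.
.......
...#.#.
...###.
...##..
Generation 2: 22 live cells
.#.....
##.....
.#...#.
.....#.
.#...##
.#.###.
..##...
.......
.......
..####.
...###.
Generation 3: 23 live cells
#......
###....
#......
....##.
..#..##
...####
..##...
.......
...##..
...#.#.
..##.#.
Generation 4: 18 live cells
.......
##.....
.......
.....##
....###
...####
...#.#.
..#.#..
....#..
...##..
.......
Population at generation 4: 18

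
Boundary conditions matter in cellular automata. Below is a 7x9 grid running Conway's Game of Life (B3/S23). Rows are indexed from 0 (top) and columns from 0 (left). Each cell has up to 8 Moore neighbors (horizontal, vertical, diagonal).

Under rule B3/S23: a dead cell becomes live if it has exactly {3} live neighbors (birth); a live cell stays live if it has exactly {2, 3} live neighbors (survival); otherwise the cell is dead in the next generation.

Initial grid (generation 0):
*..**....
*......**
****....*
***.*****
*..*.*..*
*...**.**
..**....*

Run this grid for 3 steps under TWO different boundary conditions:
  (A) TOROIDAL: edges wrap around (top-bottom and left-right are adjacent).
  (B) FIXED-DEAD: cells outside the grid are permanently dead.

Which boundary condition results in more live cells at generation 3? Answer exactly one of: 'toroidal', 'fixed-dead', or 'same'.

Answer: toroidal

Derivation:
Under TOROIDAL boundary, generation 3:
*...**.*.
*...*****
..*..***.
.*...**..
.**....*.
..*..*.**
.......*.
Population = 25

Under FIXED-DEAD boundary, generation 3:
....*....
...**....
..**..*..
..*..*.*.
.****....
.*....*.*
..******.
Population = 22

Comparison: toroidal=25, fixed-dead=22 -> toroidal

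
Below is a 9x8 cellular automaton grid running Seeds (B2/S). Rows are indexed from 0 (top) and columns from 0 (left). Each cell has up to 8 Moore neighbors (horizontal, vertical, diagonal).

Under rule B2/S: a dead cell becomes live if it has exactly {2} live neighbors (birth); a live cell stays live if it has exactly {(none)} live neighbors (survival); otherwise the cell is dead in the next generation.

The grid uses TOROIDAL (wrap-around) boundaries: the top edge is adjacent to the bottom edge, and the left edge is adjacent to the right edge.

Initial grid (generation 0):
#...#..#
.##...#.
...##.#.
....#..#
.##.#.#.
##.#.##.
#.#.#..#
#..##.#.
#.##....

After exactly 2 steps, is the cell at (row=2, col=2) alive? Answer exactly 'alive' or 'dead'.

Simulating step by step:
Generation 0 (given above): 31 live cells
Generation 1: 7 live cells
.....##.
........
##......
##......
........
........
........
........
......#.
Generation 2: 13 live cells
.......#
##...###
..#....#
..#....#
##......
........
........
........
.......#

Cell (2,2) at generation 2: 1 -> alive

Answer: alive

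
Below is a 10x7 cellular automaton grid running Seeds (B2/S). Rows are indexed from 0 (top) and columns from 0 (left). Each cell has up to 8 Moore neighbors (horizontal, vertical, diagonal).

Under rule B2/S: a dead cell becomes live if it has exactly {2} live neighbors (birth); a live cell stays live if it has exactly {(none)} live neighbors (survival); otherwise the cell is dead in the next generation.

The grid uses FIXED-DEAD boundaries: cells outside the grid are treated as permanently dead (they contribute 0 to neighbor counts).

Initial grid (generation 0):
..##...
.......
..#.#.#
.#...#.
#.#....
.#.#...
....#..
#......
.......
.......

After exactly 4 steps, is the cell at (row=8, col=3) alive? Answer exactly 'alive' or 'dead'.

Answer: dead

Derivation:
Simulating step by step:
Generation 0 (given above): 13 live cells
Generation 1: 16 live cells
.......
.#..##.
.#.#...
#...#.#
...##..
#...#..
####...
.......
.......
.......
Generation 2: 12 live cells
....##.
#..#...
......#
.#.....
##.....
.....#.
....#..
#..#...
.......
.......
Generation 3: 13 live cells
...#...
......#
###....
..#....
..#....
##..#..
...#.#.
....#..
.......
.......
Generation 4: 11 live cells
.......
#..#...
...#...
#......
#......
.....#.
###....
...#.#.
.......
.......

Cell (8,3) at generation 4: 0 -> dead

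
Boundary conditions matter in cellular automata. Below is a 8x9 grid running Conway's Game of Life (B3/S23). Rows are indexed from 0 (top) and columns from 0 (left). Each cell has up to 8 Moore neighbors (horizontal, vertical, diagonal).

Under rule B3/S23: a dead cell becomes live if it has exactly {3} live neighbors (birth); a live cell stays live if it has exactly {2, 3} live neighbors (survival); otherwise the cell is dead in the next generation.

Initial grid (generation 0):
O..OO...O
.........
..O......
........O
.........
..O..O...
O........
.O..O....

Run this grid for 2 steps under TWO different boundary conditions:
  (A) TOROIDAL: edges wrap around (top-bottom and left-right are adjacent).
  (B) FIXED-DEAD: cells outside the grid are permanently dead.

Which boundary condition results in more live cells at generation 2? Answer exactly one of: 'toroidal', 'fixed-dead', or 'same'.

Answer: toroidal

Derivation:
Under TOROIDAL boundary, generation 2:
O........
...OO....
.........
.........
.........
.........
O.O......
.O.OO....
Population = 8

Under FIXED-DEAD boundary, generation 2:
.........
.........
.........
.........
.........
.........
.........
.........
Population = 0

Comparison: toroidal=8, fixed-dead=0 -> toroidal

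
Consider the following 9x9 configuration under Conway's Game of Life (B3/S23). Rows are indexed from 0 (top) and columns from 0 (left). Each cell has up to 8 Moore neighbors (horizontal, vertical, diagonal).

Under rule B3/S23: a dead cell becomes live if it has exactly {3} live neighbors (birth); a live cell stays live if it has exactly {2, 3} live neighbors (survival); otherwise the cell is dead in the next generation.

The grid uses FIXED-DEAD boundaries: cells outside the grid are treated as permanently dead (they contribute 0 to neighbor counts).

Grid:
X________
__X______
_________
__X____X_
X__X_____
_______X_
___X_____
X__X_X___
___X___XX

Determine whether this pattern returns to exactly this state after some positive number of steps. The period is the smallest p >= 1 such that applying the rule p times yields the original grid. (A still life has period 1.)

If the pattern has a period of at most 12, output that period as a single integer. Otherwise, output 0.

Answer: 0

Derivation:
Simulating and comparing each generation to the original:
Gen 0 (original, given above): 14 live cells
Gen 1: 4 live cells, differs from original
Gen 2: 4 live cells, differs from original
Gen 3: 7 live cells, differs from original
Gen 4: 6 live cells, differs from original
Gen 5: 6 live cells, differs from original
Gen 6: 8 live cells, differs from original
Gen 7: 7 live cells, differs from original
Gen 8: 8 live cells, differs from original
Gen 9: 9 live cells, differs from original
Gen 10: 10 live cells, differs from original
Gen 11: 12 live cells, differs from original
Gen 12: 11 live cells, differs from original
No period found within 12 steps.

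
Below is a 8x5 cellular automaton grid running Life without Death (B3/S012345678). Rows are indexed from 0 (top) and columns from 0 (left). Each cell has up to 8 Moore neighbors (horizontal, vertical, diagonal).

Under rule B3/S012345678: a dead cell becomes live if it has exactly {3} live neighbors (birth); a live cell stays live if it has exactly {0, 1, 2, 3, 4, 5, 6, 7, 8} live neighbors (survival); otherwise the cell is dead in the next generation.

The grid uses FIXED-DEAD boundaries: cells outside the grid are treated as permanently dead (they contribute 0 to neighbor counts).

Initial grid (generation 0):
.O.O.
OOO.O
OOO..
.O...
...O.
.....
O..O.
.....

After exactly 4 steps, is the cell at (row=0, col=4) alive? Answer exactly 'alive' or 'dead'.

Answer: dead

Derivation:
Simulating step by step:
Generation 0 (given above): 13 live cells
Generation 1: 16 live cells
OO.O.
OOO.O
OOOO.
OO...
...O.
.....
O..O.
.....
Generation 2: 17 live cells
OO.O.
OOO.O
OOOO.
OO.O.
...O.
.....
O..O.
.....
Generation 3: 20 live cells
OO.O.
OOO.O
OOOOO
OO.OO
..OO.
.....
O..O.
.....
Generation 4: 24 live cells
OO.O.
OOO.O
OOOOO
OO.OO
.OOOO
..OO.
O..O.
.....

Cell (0,4) at generation 4: 0 -> dead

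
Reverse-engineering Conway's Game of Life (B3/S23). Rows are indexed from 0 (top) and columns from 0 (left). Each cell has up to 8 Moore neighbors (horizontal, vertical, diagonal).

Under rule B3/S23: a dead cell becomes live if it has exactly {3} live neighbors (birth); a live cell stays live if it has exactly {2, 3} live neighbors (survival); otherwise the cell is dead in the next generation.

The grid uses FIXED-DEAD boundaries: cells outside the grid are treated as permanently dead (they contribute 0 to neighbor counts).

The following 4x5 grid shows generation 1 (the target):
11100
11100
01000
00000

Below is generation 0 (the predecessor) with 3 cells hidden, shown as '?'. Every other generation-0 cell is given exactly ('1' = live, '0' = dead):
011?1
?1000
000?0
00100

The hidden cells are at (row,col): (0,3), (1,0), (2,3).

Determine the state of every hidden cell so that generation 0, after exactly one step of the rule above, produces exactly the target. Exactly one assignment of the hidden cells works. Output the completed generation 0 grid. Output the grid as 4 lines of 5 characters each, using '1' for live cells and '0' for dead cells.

Hidden generation-0 cells (in order): (0,3), (1,0), (2,3).
A hidden cell only influences target cells in its own 3x3 neighborhood. Try each of the 2^3 = 8 assignments, step the completed generation 0 forward once under B3/S23, and compare with the target:
  (0,3)=0 (1,0)=0 (2,3)=0 -> step gives (0,0)='0' but target has '1' -> reject
  (0,3)=0 (1,0)=0 (2,3)=1 -> step gives (0,0)='0' but target has '1' -> reject
  (0,3)=0 (1,0)=1 (2,3)=0 -> step reproduces the target at every cell -> ACCEPT
  (0,3)=0 (1,0)=1 (2,3)=1 -> step gives (1,2)='0' but target has '1' -> reject
  (0,3)=1 (1,0)=0 (2,3)=0 -> step gives (0,0)='0' but target has '1' -> reject
  (0,3)=1 (1,0)=0 (2,3)=1 -> step gives (0,0)='0' but target has '1' -> reject
  (0,3)=1 (1,0)=1 (2,3)=0 -> step gives (0,3)='1' but target has '0' -> reject
  (0,3)=1 (1,0)=1 (2,3)=1 -> step gives (0,3)='1' but target has '0' -> reject
Unique solution: (0,3)=dead, (1,0)=live, (2,3)=dead.
Check: live-neighbor counts of every cell in the completed generation 0:
33220
23321
23210
01010
Applying B3/S23 to generation 0 with these counts gives:
11100
11100
01000
00000
which matches the target exactly.

Answer: 01101
11000
00000
00100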